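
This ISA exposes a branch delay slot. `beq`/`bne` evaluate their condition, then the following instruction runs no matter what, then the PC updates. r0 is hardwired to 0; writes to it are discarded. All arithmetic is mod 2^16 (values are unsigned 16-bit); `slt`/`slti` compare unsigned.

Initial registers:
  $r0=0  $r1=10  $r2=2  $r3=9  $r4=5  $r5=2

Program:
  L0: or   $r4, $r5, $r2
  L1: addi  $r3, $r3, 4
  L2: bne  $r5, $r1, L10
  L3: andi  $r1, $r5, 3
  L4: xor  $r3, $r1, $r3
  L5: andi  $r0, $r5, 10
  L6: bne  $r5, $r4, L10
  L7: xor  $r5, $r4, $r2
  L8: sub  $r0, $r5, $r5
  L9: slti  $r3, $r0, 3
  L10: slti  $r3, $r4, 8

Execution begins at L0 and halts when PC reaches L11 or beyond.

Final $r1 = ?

#0 or   $r4, $r5, $r2 ; 0/10/2/9/2/2
#1 addi  $r3, $r3, 4 ; 0/10/2/13/2/2
#2 bne  $r5, $r1, L10 ; 0/10/2/13/2/2 ; →target
#3 andi  $r1, $r5, 3 ; 0/2/2/13/2/2
#10 slti  $r3, $r4, 8 ; 0/2/2/1/2/2

2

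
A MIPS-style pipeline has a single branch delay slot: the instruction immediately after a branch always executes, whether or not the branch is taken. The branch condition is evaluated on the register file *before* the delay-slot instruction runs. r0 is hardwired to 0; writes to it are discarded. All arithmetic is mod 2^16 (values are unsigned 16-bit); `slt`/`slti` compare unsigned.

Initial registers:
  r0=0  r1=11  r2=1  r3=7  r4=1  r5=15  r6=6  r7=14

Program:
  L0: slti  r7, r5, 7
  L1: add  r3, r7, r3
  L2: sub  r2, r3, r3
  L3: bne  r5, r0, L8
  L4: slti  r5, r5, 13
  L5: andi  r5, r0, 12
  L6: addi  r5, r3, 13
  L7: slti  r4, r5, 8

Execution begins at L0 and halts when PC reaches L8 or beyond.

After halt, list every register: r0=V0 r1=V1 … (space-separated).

#0 slti  r7, r5, 7 ; 0/11/1/7/1/15/6/0
#1 add  r3, r7, r3 ; 0/11/1/7/1/15/6/0
#2 sub  r2, r3, r3 ; 0/11/0/7/1/15/6/0
#3 bne  r5, r0, L8 ; 0/11/0/7/1/15/6/0 ; →target
#4 slti  r5, r5, 13 ; 0/11/0/7/1/0/6/0

r0=0 r1=11 r2=0 r3=7 r4=1 r5=0 r6=6 r7=0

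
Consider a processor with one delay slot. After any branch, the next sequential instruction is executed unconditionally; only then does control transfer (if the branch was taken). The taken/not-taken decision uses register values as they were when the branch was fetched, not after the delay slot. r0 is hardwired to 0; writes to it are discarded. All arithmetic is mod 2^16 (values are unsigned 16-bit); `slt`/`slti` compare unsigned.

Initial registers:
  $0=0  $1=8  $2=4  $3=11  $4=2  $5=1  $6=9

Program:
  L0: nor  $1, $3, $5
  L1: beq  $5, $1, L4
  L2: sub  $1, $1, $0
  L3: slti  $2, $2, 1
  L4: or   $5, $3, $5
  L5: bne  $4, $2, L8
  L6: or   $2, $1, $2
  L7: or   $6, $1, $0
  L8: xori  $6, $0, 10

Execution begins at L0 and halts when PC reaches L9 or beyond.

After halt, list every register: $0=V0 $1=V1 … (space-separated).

[0] nor  $1, $3, $5  →  {$0:0, $1:65524, $2:4, $3:11, $4:2, $5:1, $6:9}
[1] beq  $5, $1, L4  →  {$0:0, $1:65524, $2:4, $3:11, $4:2, $5:1, $6:9}  ⟨branch fallthrough⟩
[2] sub  $1, $1, $0  →  {$0:0, $1:65524, $2:4, $3:11, $4:2, $5:1, $6:9}
[3] slti  $2, $2, 1  →  {$0:0, $1:65524, $2:0, $3:11, $4:2, $5:1, $6:9}
[4] or   $5, $3, $5  →  {$0:0, $1:65524, $2:0, $3:11, $4:2, $5:11, $6:9}
[5] bne  $4, $2, L8  →  {$0:0, $1:65524, $2:0, $3:11, $4:2, $5:11, $6:9}  ⟨branch taken⟩
[6] or   $2, $1, $2  →  {$0:0, $1:65524, $2:65524, $3:11, $4:2, $5:11, $6:9}
[8] xori  $6, $0, 10  →  {$0:0, $1:65524, $2:65524, $3:11, $4:2, $5:11, $6:10}

$0=0 $1=65524 $2=65524 $3=11 $4=2 $5=11 $6=10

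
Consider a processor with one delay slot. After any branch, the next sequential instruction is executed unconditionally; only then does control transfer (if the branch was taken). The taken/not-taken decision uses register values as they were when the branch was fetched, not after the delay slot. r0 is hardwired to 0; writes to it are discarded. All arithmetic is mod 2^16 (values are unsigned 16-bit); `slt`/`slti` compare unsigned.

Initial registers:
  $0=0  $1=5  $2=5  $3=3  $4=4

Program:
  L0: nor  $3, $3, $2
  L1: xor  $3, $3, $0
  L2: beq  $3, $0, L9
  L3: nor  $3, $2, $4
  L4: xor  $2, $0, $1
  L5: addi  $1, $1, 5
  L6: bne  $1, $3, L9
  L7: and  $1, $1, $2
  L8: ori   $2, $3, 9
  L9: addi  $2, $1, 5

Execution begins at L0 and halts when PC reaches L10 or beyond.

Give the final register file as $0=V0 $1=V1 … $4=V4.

PC=0  nor  $3, $3, $2        | $0=0 $1=5 $2=5 $3=65528 $4=4
PC=1  xor  $3, $3, $0        | $0=0 $1=5 $2=5 $3=65528 $4=4
PC=2  beq  $3, $0, L9        | $0=0 $1=5 $2=5 $3=65528 $4=4  [not taken]
PC=3  nor  $3, $2, $4        | $0=0 $1=5 $2=5 $3=65530 $4=4
PC=4  xor  $2, $0, $1        | $0=0 $1=5 $2=5 $3=65530 $4=4
PC=5  addi  $1, $1, 5        | $0=0 $1=10 $2=5 $3=65530 $4=4
PC=6  bne  $1, $3, L9        | $0=0 $1=10 $2=5 $3=65530 $4=4  [TAKEN]
PC=7  and  $1, $1, $2        | $0=0 $1=0 $2=5 $3=65530 $4=4
PC=9  addi  $2, $1, 5        | $0=0 $1=0 $2=5 $3=65530 $4=4

$0=0 $1=0 $2=5 $3=65530 $4=4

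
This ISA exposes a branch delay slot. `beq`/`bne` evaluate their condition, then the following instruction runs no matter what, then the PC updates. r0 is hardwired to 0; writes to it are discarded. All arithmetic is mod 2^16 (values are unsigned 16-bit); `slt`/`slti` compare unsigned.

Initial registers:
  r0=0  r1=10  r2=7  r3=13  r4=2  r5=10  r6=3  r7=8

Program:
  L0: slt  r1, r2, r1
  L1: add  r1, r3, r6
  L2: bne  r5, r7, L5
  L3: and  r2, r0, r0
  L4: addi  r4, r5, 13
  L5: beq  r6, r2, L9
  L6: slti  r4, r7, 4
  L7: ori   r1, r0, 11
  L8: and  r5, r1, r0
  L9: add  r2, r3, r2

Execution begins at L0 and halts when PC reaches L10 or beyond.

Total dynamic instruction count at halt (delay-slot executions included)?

9

[0] slt  r1, r2, r1  →  {r0:0, r1:1, r2:7, r3:13, r4:2, r5:10, r6:3, r7:8}
[1] add  r1, r3, r6  →  {r0:0, r1:16, r2:7, r3:13, r4:2, r5:10, r6:3, r7:8}
[2] bne  r5, r7, L5  →  {r0:0, r1:16, r2:7, r3:13, r4:2, r5:10, r6:3, r7:8}  ⟨branch taken⟩
[3] and  r2, r0, r0  →  {r0:0, r1:16, r2:0, r3:13, r4:2, r5:10, r6:3, r7:8}
[5] beq  r6, r2, L9  →  {r0:0, r1:16, r2:0, r3:13, r4:2, r5:10, r6:3, r7:8}  ⟨branch fallthrough⟩
[6] slti  r4, r7, 4  →  {r0:0, r1:16, r2:0, r3:13, r4:0, r5:10, r6:3, r7:8}
[7] ori   r1, r0, 11  →  {r0:0, r1:11, r2:0, r3:13, r4:0, r5:10, r6:3, r7:8}
[8] and  r5, r1, r0  →  {r0:0, r1:11, r2:0, r3:13, r4:0, r5:0, r6:3, r7:8}
[9] add  r2, r3, r2  →  {r0:0, r1:11, r2:13, r3:13, r4:0, r5:0, r6:3, r7:8}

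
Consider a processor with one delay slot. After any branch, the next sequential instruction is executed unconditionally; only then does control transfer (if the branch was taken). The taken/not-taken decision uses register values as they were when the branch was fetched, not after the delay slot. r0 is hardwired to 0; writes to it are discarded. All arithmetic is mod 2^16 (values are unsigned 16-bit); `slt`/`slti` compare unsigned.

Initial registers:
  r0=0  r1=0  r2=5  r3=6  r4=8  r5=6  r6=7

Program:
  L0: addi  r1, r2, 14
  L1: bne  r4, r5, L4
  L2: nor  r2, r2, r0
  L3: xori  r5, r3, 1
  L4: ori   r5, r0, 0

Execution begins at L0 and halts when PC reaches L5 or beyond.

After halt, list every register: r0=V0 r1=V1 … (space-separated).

r0=0 r1=19 r2=65530 r3=6 r4=8 r5=0 r6=7

[0] addi  r1, r2, 14  →  {r0:0, r1:19, r2:5, r3:6, r4:8, r5:6, r6:7}
[1] bne  r4, r5, L4  →  {r0:0, r1:19, r2:5, r3:6, r4:8, r5:6, r6:7}  ⟨branch taken⟩
[2] nor  r2, r2, r0  →  {r0:0, r1:19, r2:65530, r3:6, r4:8, r5:6, r6:7}
[4] ori   r5, r0, 0  →  {r0:0, r1:19, r2:65530, r3:6, r4:8, r5:0, r6:7}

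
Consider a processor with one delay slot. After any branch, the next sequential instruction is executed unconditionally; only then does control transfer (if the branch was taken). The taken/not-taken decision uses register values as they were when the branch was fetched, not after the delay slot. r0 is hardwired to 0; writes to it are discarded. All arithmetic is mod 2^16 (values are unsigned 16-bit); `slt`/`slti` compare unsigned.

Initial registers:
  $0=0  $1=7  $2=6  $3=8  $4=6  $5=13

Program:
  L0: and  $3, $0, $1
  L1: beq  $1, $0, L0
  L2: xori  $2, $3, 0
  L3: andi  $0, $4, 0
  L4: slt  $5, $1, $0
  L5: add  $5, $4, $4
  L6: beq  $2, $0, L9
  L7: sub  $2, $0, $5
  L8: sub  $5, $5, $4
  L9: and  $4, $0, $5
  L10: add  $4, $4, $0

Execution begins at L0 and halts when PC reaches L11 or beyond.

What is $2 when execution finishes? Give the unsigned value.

#0 and  $3, $0, $1 ; 0/7/6/0/6/13
#1 beq  $1, $0, L0 ; 0/7/6/0/6/13 ; →fallthru
#2 xori  $2, $3, 0 ; 0/7/0/0/6/13
#3 andi  $0, $4, 0 ; 0/7/0/0/6/13
#4 slt  $5, $1, $0 ; 0/7/0/0/6/0
#5 add  $5, $4, $4 ; 0/7/0/0/6/12
#6 beq  $2, $0, L9 ; 0/7/0/0/6/12 ; →target
#7 sub  $2, $0, $5 ; 0/7/65524/0/6/12
#9 and  $4, $0, $5 ; 0/7/65524/0/0/12
#10 add  $4, $4, $0 ; 0/7/65524/0/0/12

65524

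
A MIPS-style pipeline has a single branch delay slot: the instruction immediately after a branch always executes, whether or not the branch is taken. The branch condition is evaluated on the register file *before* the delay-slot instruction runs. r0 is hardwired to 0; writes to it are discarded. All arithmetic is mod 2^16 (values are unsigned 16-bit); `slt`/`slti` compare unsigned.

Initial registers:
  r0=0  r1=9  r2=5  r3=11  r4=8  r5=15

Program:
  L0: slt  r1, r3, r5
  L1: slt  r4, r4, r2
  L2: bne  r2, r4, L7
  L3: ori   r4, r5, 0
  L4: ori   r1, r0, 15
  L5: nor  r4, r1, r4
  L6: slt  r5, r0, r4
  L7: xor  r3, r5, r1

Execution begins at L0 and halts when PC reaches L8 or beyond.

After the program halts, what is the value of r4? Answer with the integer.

15

#0 slt  r1, r3, r5 ; 0/1/5/11/8/15
#1 slt  r4, r4, r2 ; 0/1/5/11/0/15
#2 bne  r2, r4, L7 ; 0/1/5/11/0/15 ; →target
#3 ori   r4, r5, 0 ; 0/1/5/11/15/15
#7 xor  r3, r5, r1 ; 0/1/5/14/15/15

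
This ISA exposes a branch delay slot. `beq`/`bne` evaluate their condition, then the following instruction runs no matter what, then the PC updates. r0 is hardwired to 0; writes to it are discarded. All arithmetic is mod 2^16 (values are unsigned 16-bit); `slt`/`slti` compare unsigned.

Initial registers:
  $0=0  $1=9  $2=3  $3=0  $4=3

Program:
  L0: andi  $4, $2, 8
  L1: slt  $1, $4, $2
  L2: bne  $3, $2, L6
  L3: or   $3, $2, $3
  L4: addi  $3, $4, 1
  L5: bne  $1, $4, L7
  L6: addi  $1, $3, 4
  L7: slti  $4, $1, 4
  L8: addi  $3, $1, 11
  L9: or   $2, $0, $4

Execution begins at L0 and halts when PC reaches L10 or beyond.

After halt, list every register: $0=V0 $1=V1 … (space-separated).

PC=0  andi  $4, $2, 8        | $0=0 $1=9 $2=3 $3=0 $4=0
PC=1  slt  $1, $4, $2        | $0=0 $1=1 $2=3 $3=0 $4=0
PC=2  bne  $3, $2, L6        | $0=0 $1=1 $2=3 $3=0 $4=0  [TAKEN]
PC=3  or   $3, $2, $3        | $0=0 $1=1 $2=3 $3=3 $4=0
PC=6  addi  $1, $3, 4        | $0=0 $1=7 $2=3 $3=3 $4=0
PC=7  slti  $4, $1, 4        | $0=0 $1=7 $2=3 $3=3 $4=0
PC=8  addi  $3, $1, 11       | $0=0 $1=7 $2=3 $3=18 $4=0
PC=9  or   $2, $0, $4        | $0=0 $1=7 $2=0 $3=18 $4=0

$0=0 $1=7 $2=0 $3=18 $4=0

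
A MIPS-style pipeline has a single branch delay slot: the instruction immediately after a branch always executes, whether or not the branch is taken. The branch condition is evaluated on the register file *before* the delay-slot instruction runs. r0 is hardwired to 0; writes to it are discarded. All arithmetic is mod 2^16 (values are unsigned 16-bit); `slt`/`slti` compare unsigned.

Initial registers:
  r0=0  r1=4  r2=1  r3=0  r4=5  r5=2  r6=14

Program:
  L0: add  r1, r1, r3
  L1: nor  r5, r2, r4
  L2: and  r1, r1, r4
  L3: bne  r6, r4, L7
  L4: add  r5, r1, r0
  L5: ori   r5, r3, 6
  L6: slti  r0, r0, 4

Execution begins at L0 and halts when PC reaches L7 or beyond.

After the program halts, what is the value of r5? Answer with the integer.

  step pc=0: add  r1, r1, r3  regs=(0,4,1,0,5,2,14)
  step pc=1: nor  r5, r2, r4  regs=(0,4,1,0,5,65530,14)
  step pc=2: and  r1, r1, r4  regs=(0,4,1,0,5,65530,14)
  step pc=3: bne  r6, r4, L7  cond=T  regs=(0,4,1,0,5,65530,14)
  step pc=4: add  r5, r1, r0  regs=(0,4,1,0,5,4,14)

4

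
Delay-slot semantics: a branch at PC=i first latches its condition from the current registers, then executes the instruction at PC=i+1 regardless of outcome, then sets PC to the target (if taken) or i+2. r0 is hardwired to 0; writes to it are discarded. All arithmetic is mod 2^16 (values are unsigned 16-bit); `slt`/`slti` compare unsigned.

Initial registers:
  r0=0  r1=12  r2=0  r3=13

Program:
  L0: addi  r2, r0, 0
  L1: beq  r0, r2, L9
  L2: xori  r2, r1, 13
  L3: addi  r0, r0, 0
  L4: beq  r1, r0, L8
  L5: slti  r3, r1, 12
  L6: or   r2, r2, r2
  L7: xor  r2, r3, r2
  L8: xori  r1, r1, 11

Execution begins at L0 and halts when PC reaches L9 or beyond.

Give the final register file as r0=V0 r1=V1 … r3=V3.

[0] addi  r2, r0, 0  →  {r0:0, r1:12, r2:0, r3:13}
[1] beq  r0, r2, L9  →  {r0:0, r1:12, r2:0, r3:13}  ⟨branch taken⟩
[2] xori  r2, r1, 13  →  {r0:0, r1:12, r2:1, r3:13}

r0=0 r1=12 r2=1 r3=13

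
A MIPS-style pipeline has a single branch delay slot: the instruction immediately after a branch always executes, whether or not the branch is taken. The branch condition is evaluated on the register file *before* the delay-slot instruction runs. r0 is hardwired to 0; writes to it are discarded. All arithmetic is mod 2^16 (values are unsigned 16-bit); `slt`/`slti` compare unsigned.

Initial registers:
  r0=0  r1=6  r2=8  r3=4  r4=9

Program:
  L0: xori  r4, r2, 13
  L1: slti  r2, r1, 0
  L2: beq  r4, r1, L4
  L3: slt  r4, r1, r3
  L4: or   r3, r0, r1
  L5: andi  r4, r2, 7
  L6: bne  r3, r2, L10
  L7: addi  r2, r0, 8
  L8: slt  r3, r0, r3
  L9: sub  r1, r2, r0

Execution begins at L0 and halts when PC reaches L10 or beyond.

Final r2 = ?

PC=0  xori  r4, r2, 13       | r0=0 r1=6 r2=8 r3=4 r4=5
PC=1  slti  r2, r1, 0        | r0=0 r1=6 r2=0 r3=4 r4=5
PC=2  beq  r4, r1, L4        | r0=0 r1=6 r2=0 r3=4 r4=5  [not taken]
PC=3  slt  r4, r1, r3        | r0=0 r1=6 r2=0 r3=4 r4=0
PC=4  or   r3, r0, r1        | r0=0 r1=6 r2=0 r3=6 r4=0
PC=5  andi  r4, r2, 7        | r0=0 r1=6 r2=0 r3=6 r4=0
PC=6  bne  r3, r2, L10       | r0=0 r1=6 r2=0 r3=6 r4=0  [TAKEN]
PC=7  addi  r2, r0, 8        | r0=0 r1=6 r2=8 r3=6 r4=0

8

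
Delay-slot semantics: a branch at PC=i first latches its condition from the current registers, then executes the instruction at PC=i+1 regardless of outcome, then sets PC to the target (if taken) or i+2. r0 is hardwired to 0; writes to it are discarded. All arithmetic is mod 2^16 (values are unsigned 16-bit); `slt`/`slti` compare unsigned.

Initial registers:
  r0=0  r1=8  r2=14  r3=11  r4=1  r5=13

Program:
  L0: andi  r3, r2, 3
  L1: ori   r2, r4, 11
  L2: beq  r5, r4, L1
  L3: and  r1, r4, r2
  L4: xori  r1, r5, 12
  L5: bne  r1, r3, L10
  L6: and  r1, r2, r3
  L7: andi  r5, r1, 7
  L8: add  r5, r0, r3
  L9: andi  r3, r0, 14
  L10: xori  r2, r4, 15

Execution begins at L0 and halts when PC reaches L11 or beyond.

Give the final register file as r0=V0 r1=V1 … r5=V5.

r0=0 r1=2 r2=14 r3=2 r4=1 r5=13

  step pc=0: andi  r3, r2, 3  regs=(0,8,14,2,1,13)
  step pc=1: ori   r2, r4, 11  regs=(0,8,11,2,1,13)
  step pc=2: beq  r5, r4, L1  cond=F  regs=(0,8,11,2,1,13)
  step pc=3: and  r1, r4, r2  regs=(0,1,11,2,1,13)
  step pc=4: xori  r1, r5, 12  regs=(0,1,11,2,1,13)
  step pc=5: bne  r1, r3, L10  cond=T  regs=(0,1,11,2,1,13)
  step pc=6: and  r1, r2, r3  regs=(0,2,11,2,1,13)
  step pc=10: xori  r2, r4, 15  regs=(0,2,14,2,1,13)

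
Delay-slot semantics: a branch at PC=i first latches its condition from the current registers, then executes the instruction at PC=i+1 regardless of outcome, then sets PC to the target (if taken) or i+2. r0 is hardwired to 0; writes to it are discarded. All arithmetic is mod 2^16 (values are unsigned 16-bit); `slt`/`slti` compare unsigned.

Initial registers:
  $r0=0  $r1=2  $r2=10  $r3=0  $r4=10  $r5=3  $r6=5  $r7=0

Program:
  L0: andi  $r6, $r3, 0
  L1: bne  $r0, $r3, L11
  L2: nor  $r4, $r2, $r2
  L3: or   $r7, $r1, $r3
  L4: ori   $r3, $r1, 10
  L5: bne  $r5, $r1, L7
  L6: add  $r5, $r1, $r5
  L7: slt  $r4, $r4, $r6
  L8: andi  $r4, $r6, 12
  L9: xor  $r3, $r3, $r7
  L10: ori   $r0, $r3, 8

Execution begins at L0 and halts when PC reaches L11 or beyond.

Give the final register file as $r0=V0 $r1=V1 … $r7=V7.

$r0=0 $r1=2 $r2=10 $r3=8 $r4=0 $r5=5 $r6=0 $r7=2

#0 andi  $r6, $r3, 0 ; 0/2/10/0/10/3/0/0
#1 bne  $r0, $r3, L11 ; 0/2/10/0/10/3/0/0 ; →fallthru
#2 nor  $r4, $r2, $r2 ; 0/2/10/0/65525/3/0/0
#3 or   $r7, $r1, $r3 ; 0/2/10/0/65525/3/0/2
#4 ori   $r3, $r1, 10 ; 0/2/10/10/65525/3/0/2
#5 bne  $r5, $r1, L7 ; 0/2/10/10/65525/3/0/2 ; →target
#6 add  $r5, $r1, $r5 ; 0/2/10/10/65525/5/0/2
#7 slt  $r4, $r4, $r6 ; 0/2/10/10/0/5/0/2
#8 andi  $r4, $r6, 12 ; 0/2/10/10/0/5/0/2
#9 xor  $r3, $r3, $r7 ; 0/2/10/8/0/5/0/2
#10 ori   $r0, $r3, 8 ; 0/2/10/8/0/5/0/2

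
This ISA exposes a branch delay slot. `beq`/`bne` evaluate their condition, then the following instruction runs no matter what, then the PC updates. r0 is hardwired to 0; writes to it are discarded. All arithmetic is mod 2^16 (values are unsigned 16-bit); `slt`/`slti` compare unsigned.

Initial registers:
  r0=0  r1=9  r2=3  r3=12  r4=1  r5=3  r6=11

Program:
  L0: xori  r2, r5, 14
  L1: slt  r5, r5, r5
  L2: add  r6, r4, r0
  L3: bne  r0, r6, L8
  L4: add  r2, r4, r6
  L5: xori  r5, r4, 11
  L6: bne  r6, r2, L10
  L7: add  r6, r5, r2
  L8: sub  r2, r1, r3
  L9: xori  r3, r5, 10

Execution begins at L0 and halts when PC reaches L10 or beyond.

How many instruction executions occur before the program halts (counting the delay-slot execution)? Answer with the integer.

  step pc=0: xori  r2, r5, 14  regs=(0,9,13,12,1,3,11)
  step pc=1: slt  r5, r5, r5  regs=(0,9,13,12,1,0,11)
  step pc=2: add  r6, r4, r0  regs=(0,9,13,12,1,0,1)
  step pc=3: bne  r0, r6, L8  cond=T  regs=(0,9,13,12,1,0,1)
  step pc=4: add  r2, r4, r6  regs=(0,9,2,12,1,0,1)
  step pc=8: sub  r2, r1, r3  regs=(0,9,65533,12,1,0,1)
  step pc=9: xori  r3, r5, 10  regs=(0,9,65533,10,1,0,1)

7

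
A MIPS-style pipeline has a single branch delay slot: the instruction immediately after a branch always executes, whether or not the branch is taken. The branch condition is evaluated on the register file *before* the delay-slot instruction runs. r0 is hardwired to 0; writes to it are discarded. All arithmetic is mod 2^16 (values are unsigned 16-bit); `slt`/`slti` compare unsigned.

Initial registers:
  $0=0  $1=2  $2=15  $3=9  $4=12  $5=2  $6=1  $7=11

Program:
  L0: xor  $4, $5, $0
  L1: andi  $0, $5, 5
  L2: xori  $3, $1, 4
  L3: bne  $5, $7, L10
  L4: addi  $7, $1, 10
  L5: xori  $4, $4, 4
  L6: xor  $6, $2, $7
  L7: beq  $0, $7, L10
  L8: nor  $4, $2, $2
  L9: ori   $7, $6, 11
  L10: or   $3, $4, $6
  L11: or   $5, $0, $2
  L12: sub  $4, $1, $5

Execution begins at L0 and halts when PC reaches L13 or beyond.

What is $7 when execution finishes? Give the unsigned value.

12

[0] xor  $4, $5, $0  →  {$0:0, $1:2, $2:15, $3:9, $4:2, $5:2, $6:1, $7:11}
[1] andi  $0, $5, 5  →  {$0:0, $1:2, $2:15, $3:9, $4:2, $5:2, $6:1, $7:11}
[2] xori  $3, $1, 4  →  {$0:0, $1:2, $2:15, $3:6, $4:2, $5:2, $6:1, $7:11}
[3] bne  $5, $7, L10  →  {$0:0, $1:2, $2:15, $3:6, $4:2, $5:2, $6:1, $7:11}  ⟨branch taken⟩
[4] addi  $7, $1, 10  →  {$0:0, $1:2, $2:15, $3:6, $4:2, $5:2, $6:1, $7:12}
[10] or   $3, $4, $6  →  {$0:0, $1:2, $2:15, $3:3, $4:2, $5:2, $6:1, $7:12}
[11] or   $5, $0, $2  →  {$0:0, $1:2, $2:15, $3:3, $4:2, $5:15, $6:1, $7:12}
[12] sub  $4, $1, $5  →  {$0:0, $1:2, $2:15, $3:3, $4:65523, $5:15, $6:1, $7:12}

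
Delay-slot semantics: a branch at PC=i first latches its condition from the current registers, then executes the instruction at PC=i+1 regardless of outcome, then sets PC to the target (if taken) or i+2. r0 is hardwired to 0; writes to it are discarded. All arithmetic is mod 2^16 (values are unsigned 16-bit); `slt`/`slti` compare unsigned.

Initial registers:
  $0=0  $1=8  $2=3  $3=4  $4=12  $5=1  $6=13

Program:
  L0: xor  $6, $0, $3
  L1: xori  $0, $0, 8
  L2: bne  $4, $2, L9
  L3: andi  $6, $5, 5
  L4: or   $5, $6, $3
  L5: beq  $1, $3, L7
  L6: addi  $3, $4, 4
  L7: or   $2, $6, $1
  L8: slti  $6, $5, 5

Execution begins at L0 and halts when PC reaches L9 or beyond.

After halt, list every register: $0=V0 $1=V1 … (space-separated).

$0=0 $1=8 $2=3 $3=4 $4=12 $5=1 $6=1

[0] xor  $6, $0, $3  →  {$0:0, $1:8, $2:3, $3:4, $4:12, $5:1, $6:4}
[1] xori  $0, $0, 8  →  {$0:0, $1:8, $2:3, $3:4, $4:12, $5:1, $6:4}
[2] bne  $4, $2, L9  →  {$0:0, $1:8, $2:3, $3:4, $4:12, $5:1, $6:4}  ⟨branch taken⟩
[3] andi  $6, $5, 5  →  {$0:0, $1:8, $2:3, $3:4, $4:12, $5:1, $6:1}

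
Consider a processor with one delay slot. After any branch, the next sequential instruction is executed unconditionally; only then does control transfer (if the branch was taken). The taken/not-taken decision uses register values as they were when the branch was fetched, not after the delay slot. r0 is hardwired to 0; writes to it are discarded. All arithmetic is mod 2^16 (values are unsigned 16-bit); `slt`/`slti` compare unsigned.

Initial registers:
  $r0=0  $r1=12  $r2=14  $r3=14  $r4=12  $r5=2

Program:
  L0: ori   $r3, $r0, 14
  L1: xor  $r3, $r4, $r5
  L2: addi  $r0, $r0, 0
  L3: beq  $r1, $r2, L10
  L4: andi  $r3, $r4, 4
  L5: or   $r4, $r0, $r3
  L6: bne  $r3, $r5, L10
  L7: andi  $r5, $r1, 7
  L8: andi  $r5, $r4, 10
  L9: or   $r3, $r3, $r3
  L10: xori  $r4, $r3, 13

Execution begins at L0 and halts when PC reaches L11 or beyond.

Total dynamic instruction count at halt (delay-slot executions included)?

9

PC=0  ori   $r3, $r0, 14     | $r0=0 $r1=12 $r2=14 $r3=14 $r4=12 $r5=2
PC=1  xor  $r3, $r4, $r5     | $r0=0 $r1=12 $r2=14 $r3=14 $r4=12 $r5=2
PC=2  addi  $r0, $r0, 0      | $r0=0 $r1=12 $r2=14 $r3=14 $r4=12 $r5=2
PC=3  beq  $r1, $r2, L10     | $r0=0 $r1=12 $r2=14 $r3=14 $r4=12 $r5=2  [not taken]
PC=4  andi  $r3, $r4, 4      | $r0=0 $r1=12 $r2=14 $r3=4 $r4=12 $r5=2
PC=5  or   $r4, $r0, $r3     | $r0=0 $r1=12 $r2=14 $r3=4 $r4=4 $r5=2
PC=6  bne  $r3, $r5, L10     | $r0=0 $r1=12 $r2=14 $r3=4 $r4=4 $r5=2  [TAKEN]
PC=7  andi  $r5, $r1, 7      | $r0=0 $r1=12 $r2=14 $r3=4 $r4=4 $r5=4
PC=10 xori  $r4, $r3, 13     | $r0=0 $r1=12 $r2=14 $r3=4 $r4=9 $r5=4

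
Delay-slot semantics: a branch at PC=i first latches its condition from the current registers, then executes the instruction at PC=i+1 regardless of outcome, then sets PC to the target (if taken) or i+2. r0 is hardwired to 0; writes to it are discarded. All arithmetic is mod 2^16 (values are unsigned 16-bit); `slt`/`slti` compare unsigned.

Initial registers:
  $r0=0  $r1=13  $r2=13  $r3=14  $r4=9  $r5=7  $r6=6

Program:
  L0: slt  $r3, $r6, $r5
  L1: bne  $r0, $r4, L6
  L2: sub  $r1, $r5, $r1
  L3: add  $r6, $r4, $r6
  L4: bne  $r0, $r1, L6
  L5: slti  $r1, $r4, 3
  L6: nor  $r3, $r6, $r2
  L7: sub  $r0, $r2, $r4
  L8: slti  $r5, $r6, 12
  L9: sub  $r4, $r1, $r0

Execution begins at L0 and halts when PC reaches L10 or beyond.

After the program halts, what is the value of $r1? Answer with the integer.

[0] slt  $r3, $r6, $r5  →  {$r0:0, $r1:13, $r2:13, $r3:1, $r4:9, $r5:7, $r6:6}
[1] bne  $r0, $r4, L6  →  {$r0:0, $r1:13, $r2:13, $r3:1, $r4:9, $r5:7, $r6:6}  ⟨branch taken⟩
[2] sub  $r1, $r5, $r1  →  {$r0:0, $r1:65530, $r2:13, $r3:1, $r4:9, $r5:7, $r6:6}
[6] nor  $r3, $r6, $r2  →  {$r0:0, $r1:65530, $r2:13, $r3:65520, $r4:9, $r5:7, $r6:6}
[7] sub  $r0, $r2, $r4  →  {$r0:0, $r1:65530, $r2:13, $r3:65520, $r4:9, $r5:7, $r6:6}
[8] slti  $r5, $r6, 12  →  {$r0:0, $r1:65530, $r2:13, $r3:65520, $r4:9, $r5:1, $r6:6}
[9] sub  $r4, $r1, $r0  →  {$r0:0, $r1:65530, $r2:13, $r3:65520, $r4:65530, $r5:1, $r6:6}

65530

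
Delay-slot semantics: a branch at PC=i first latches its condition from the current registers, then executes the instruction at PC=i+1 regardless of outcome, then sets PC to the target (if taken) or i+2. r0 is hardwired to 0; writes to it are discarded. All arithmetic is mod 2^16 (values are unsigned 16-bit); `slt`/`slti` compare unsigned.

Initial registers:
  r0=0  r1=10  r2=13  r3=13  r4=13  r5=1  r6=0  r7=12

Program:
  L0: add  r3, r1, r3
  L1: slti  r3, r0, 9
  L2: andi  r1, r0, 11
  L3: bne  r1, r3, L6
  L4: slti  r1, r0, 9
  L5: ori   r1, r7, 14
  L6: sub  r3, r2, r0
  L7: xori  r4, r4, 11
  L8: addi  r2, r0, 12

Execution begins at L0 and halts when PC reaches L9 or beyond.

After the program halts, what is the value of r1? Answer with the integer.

PC=0  add  r3, r1, r3        | r0=0 r1=10 r2=13 r3=23 r4=13 r5=1 r6=0 r7=12
PC=1  slti  r3, r0, 9        | r0=0 r1=10 r2=13 r3=1 r4=13 r5=1 r6=0 r7=12
PC=2  andi  r1, r0, 11       | r0=0 r1=0 r2=13 r3=1 r4=13 r5=1 r6=0 r7=12
PC=3  bne  r1, r3, L6        | r0=0 r1=0 r2=13 r3=1 r4=13 r5=1 r6=0 r7=12  [TAKEN]
PC=4  slti  r1, r0, 9        | r0=0 r1=1 r2=13 r3=1 r4=13 r5=1 r6=0 r7=12
PC=6  sub  r3, r2, r0        | r0=0 r1=1 r2=13 r3=13 r4=13 r5=1 r6=0 r7=12
PC=7  xori  r4, r4, 11       | r0=0 r1=1 r2=13 r3=13 r4=6 r5=1 r6=0 r7=12
PC=8  addi  r2, r0, 12       | r0=0 r1=1 r2=12 r3=13 r4=6 r5=1 r6=0 r7=12

1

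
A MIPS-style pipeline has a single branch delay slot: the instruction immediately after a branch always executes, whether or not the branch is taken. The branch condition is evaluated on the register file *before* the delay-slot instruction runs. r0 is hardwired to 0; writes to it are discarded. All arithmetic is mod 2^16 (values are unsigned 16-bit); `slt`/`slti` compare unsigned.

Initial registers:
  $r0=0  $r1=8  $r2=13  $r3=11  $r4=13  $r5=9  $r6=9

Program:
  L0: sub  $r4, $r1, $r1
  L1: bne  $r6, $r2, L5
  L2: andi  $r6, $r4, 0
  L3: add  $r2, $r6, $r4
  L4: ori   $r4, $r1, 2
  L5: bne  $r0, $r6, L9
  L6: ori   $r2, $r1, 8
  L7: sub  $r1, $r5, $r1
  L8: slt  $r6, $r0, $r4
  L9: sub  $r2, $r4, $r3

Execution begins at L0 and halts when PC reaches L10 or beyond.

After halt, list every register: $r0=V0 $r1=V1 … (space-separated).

#0 sub  $r4, $r1, $r1 ; 0/8/13/11/0/9/9
#1 bne  $r6, $r2, L5 ; 0/8/13/11/0/9/9 ; →target
#2 andi  $r6, $r4, 0 ; 0/8/13/11/0/9/0
#5 bne  $r0, $r6, L9 ; 0/8/13/11/0/9/0 ; →fallthru
#6 ori   $r2, $r1, 8 ; 0/8/8/11/0/9/0
#7 sub  $r1, $r5, $r1 ; 0/1/8/11/0/9/0
#8 slt  $r6, $r0, $r4 ; 0/1/8/11/0/9/0
#9 sub  $r2, $r4, $r3 ; 0/1/65525/11/0/9/0

$r0=0 $r1=1 $r2=65525 $r3=11 $r4=0 $r5=9 $r6=0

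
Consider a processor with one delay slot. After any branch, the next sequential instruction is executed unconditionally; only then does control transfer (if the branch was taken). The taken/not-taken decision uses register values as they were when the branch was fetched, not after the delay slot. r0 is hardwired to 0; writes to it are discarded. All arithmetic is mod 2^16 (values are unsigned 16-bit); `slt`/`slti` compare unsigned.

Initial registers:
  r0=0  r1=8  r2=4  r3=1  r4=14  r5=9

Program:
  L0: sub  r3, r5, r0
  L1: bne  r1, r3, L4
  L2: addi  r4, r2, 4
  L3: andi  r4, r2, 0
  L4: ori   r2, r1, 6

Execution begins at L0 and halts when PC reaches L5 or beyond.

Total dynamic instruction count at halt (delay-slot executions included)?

4

PC=0  sub  r3, r5, r0        | r0=0 r1=8 r2=4 r3=9 r4=14 r5=9
PC=1  bne  r1, r3, L4        | r0=0 r1=8 r2=4 r3=9 r4=14 r5=9  [TAKEN]
PC=2  addi  r4, r2, 4        | r0=0 r1=8 r2=4 r3=9 r4=8 r5=9
PC=4  ori   r2, r1, 6        | r0=0 r1=8 r2=14 r3=9 r4=8 r5=9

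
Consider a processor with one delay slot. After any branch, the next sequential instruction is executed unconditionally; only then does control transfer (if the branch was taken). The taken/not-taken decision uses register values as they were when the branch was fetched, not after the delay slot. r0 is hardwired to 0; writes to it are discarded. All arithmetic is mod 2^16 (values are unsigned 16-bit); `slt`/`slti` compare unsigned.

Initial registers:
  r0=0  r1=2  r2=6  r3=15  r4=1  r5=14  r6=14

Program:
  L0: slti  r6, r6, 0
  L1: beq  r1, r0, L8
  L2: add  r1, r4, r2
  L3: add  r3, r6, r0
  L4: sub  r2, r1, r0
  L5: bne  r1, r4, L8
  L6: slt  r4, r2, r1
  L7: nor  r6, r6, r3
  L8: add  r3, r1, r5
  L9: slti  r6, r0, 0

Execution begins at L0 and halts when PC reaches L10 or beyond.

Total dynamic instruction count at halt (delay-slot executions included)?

9

#0 slti  r6, r6, 0 ; 0/2/6/15/1/14/0
#1 beq  r1, r0, L8 ; 0/2/6/15/1/14/0 ; →fallthru
#2 add  r1, r4, r2 ; 0/7/6/15/1/14/0
#3 add  r3, r6, r0 ; 0/7/6/0/1/14/0
#4 sub  r2, r1, r0 ; 0/7/7/0/1/14/0
#5 bne  r1, r4, L8 ; 0/7/7/0/1/14/0 ; →target
#6 slt  r4, r2, r1 ; 0/7/7/0/0/14/0
#8 add  r3, r1, r5 ; 0/7/7/21/0/14/0
#9 slti  r6, r0, 0 ; 0/7/7/21/0/14/0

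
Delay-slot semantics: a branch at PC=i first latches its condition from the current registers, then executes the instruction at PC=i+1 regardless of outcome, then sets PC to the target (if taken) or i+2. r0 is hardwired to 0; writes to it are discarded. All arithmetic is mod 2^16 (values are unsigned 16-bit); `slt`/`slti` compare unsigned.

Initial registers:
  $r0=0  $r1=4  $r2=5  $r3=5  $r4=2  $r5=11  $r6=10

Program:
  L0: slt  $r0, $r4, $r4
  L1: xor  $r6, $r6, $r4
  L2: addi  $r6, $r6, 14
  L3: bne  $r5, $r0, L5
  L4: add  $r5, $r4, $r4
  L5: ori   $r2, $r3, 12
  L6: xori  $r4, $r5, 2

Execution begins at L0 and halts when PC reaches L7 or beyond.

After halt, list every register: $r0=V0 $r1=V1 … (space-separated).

$r0=0 $r1=4 $r2=13 $r3=5 $r4=6 $r5=4 $r6=22

[0] slt  $r0, $r4, $r4  →  {$r0:0, $r1:4, $r2:5, $r3:5, $r4:2, $r5:11, $r6:10}
[1] xor  $r6, $r6, $r4  →  {$r0:0, $r1:4, $r2:5, $r3:5, $r4:2, $r5:11, $r6:8}
[2] addi  $r6, $r6, 14  →  {$r0:0, $r1:4, $r2:5, $r3:5, $r4:2, $r5:11, $r6:22}
[3] bne  $r5, $r0, L5  →  {$r0:0, $r1:4, $r2:5, $r3:5, $r4:2, $r5:11, $r6:22}  ⟨branch taken⟩
[4] add  $r5, $r4, $r4  →  {$r0:0, $r1:4, $r2:5, $r3:5, $r4:2, $r5:4, $r6:22}
[5] ori   $r2, $r3, 12  →  {$r0:0, $r1:4, $r2:13, $r3:5, $r4:2, $r5:4, $r6:22}
[6] xori  $r4, $r5, 2  →  {$r0:0, $r1:4, $r2:13, $r3:5, $r4:6, $r5:4, $r6:22}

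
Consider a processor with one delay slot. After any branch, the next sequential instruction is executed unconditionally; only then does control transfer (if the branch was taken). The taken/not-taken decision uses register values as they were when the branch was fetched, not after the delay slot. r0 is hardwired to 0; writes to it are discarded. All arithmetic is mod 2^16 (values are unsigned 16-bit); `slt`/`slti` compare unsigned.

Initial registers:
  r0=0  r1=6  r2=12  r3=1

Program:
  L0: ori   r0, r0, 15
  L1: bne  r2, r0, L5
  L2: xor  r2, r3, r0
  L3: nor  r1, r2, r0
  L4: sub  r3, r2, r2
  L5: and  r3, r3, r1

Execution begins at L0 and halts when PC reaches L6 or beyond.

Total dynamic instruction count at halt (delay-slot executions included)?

[0] ori   r0, r0, 15  →  {r0:0, r1:6, r2:12, r3:1}
[1] bne  r2, r0, L5  →  {r0:0, r1:6, r2:12, r3:1}  ⟨branch taken⟩
[2] xor  r2, r3, r0  →  {r0:0, r1:6, r2:1, r3:1}
[5] and  r3, r3, r1  →  {r0:0, r1:6, r2:1, r3:0}

4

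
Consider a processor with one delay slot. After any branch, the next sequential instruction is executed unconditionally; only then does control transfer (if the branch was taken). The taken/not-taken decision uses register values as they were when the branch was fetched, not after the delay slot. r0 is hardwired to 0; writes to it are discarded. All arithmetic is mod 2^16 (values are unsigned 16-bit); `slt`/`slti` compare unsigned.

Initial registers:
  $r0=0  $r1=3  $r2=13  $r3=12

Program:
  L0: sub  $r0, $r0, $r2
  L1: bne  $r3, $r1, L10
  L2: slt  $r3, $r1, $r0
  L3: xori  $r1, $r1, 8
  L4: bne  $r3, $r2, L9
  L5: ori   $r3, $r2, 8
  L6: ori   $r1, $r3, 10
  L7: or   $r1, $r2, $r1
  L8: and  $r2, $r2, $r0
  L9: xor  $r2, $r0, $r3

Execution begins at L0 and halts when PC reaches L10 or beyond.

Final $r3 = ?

0

[0] sub  $r0, $r0, $r2  →  {$r0:0, $r1:3, $r2:13, $r3:12}
[1] bne  $r3, $r1, L10  →  {$r0:0, $r1:3, $r2:13, $r3:12}  ⟨branch taken⟩
[2] slt  $r3, $r1, $r0  →  {$r0:0, $r1:3, $r2:13, $r3:0}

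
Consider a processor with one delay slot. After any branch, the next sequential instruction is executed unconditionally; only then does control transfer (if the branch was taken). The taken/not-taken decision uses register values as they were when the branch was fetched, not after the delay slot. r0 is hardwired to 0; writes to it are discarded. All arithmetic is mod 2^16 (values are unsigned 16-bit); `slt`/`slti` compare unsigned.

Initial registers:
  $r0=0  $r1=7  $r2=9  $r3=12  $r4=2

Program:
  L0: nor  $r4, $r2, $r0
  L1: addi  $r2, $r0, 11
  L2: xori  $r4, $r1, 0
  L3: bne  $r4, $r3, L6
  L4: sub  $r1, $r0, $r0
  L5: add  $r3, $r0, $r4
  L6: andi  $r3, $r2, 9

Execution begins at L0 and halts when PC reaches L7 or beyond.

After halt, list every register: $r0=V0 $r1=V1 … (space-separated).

$r0=0 $r1=0 $r2=11 $r3=9 $r4=7

  step pc=0: nor  $r4, $r2, $r0  regs=(0,7,9,12,65526)
  step pc=1: addi  $r2, $r0, 11  regs=(0,7,11,12,65526)
  step pc=2: xori  $r4, $r1, 0  regs=(0,7,11,12,7)
  step pc=3: bne  $r4, $r3, L6  cond=T  regs=(0,7,11,12,7)
  step pc=4: sub  $r1, $r0, $r0  regs=(0,0,11,12,7)
  step pc=6: andi  $r3, $r2, 9  regs=(0,0,11,9,7)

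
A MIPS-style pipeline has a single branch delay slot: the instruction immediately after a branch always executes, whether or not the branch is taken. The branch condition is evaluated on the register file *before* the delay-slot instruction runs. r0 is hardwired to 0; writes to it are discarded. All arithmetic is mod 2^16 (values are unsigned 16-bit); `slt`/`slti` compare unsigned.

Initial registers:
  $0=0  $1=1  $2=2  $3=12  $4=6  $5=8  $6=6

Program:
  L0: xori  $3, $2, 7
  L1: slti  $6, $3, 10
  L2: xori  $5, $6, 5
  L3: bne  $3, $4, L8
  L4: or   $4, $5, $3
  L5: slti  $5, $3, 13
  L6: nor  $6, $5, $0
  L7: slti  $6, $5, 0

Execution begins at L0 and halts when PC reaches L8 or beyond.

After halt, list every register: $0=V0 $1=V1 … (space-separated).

$0=0 $1=1 $2=2 $3=5 $4=5 $5=4 $6=1

[0] xori  $3, $2, 7  →  {$0:0, $1:1, $2:2, $3:5, $4:6, $5:8, $6:6}
[1] slti  $6, $3, 10  →  {$0:0, $1:1, $2:2, $3:5, $4:6, $5:8, $6:1}
[2] xori  $5, $6, 5  →  {$0:0, $1:1, $2:2, $3:5, $4:6, $5:4, $6:1}
[3] bne  $3, $4, L8  →  {$0:0, $1:1, $2:2, $3:5, $4:6, $5:4, $6:1}  ⟨branch taken⟩
[4] or   $4, $5, $3  →  {$0:0, $1:1, $2:2, $3:5, $4:5, $5:4, $6:1}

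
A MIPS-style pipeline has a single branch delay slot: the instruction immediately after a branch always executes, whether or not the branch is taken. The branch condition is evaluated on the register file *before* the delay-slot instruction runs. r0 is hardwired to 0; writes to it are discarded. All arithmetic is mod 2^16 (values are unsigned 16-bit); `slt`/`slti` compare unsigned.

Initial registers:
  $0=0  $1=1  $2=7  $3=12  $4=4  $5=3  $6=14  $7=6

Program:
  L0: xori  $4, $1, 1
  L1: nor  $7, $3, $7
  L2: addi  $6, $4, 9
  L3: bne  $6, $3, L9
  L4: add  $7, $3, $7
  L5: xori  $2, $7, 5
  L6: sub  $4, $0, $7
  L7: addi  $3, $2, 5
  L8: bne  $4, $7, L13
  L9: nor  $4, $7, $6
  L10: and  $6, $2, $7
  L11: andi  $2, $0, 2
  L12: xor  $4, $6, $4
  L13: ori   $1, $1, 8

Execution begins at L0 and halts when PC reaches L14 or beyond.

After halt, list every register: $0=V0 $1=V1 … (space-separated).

[0] xori  $4, $1, 1  →  {$0:0, $1:1, $2:7, $3:12, $4:0, $5:3, $6:14, $7:6}
[1] nor  $7, $3, $7  →  {$0:0, $1:1, $2:7, $3:12, $4:0, $5:3, $6:14, $7:65521}
[2] addi  $6, $4, 9  →  {$0:0, $1:1, $2:7, $3:12, $4:0, $5:3, $6:9, $7:65521}
[3] bne  $6, $3, L9  →  {$0:0, $1:1, $2:7, $3:12, $4:0, $5:3, $6:9, $7:65521}  ⟨branch taken⟩
[4] add  $7, $3, $7  →  {$0:0, $1:1, $2:7, $3:12, $4:0, $5:3, $6:9, $7:65533}
[9] nor  $4, $7, $6  →  {$0:0, $1:1, $2:7, $3:12, $4:2, $5:3, $6:9, $7:65533}
[10] and  $6, $2, $7  →  {$0:0, $1:1, $2:7, $3:12, $4:2, $5:3, $6:5, $7:65533}
[11] andi  $2, $0, 2  →  {$0:0, $1:1, $2:0, $3:12, $4:2, $5:3, $6:5, $7:65533}
[12] xor  $4, $6, $4  →  {$0:0, $1:1, $2:0, $3:12, $4:7, $5:3, $6:5, $7:65533}
[13] ori   $1, $1, 8  →  {$0:0, $1:9, $2:0, $3:12, $4:7, $5:3, $6:5, $7:65533}

$0=0 $1=9 $2=0 $3=12 $4=7 $5=3 $6=5 $7=65533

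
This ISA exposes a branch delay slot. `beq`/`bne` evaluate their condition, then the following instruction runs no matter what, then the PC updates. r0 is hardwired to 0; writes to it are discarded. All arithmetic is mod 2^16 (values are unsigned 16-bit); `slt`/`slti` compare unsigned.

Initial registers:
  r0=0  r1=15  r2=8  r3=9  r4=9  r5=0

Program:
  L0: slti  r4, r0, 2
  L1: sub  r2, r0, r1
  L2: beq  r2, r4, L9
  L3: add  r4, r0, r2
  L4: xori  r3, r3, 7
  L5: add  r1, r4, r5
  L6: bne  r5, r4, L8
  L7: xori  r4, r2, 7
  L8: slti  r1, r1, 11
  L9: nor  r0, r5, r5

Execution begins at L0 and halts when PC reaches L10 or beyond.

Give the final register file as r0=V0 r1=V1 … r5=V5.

#0 slti  r4, r0, 2 ; 0/15/8/9/1/0
#1 sub  r2, r0, r1 ; 0/15/65521/9/1/0
#2 beq  r2, r4, L9 ; 0/15/65521/9/1/0 ; →fallthru
#3 add  r4, r0, r2 ; 0/15/65521/9/65521/0
#4 xori  r3, r3, 7 ; 0/15/65521/14/65521/0
#5 add  r1, r4, r5 ; 0/65521/65521/14/65521/0
#6 bne  r5, r4, L8 ; 0/65521/65521/14/65521/0 ; →target
#7 xori  r4, r2, 7 ; 0/65521/65521/14/65526/0
#8 slti  r1, r1, 11 ; 0/0/65521/14/65526/0
#9 nor  r0, r5, r5 ; 0/0/65521/14/65526/0

r0=0 r1=0 r2=65521 r3=14 r4=65526 r5=0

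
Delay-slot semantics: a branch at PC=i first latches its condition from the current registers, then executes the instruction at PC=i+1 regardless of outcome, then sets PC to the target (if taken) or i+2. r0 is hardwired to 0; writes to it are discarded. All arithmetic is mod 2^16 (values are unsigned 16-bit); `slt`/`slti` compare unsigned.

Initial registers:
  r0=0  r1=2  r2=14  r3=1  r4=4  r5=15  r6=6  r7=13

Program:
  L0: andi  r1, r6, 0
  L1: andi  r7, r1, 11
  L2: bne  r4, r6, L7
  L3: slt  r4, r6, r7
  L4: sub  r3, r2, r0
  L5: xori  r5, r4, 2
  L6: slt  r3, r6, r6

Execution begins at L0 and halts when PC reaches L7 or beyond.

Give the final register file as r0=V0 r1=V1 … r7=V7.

r0=0 r1=0 r2=14 r3=1 r4=0 r5=15 r6=6 r7=0

  step pc=0: andi  r1, r6, 0  regs=(0,0,14,1,4,15,6,13)
  step pc=1: andi  r7, r1, 11  regs=(0,0,14,1,4,15,6,0)
  step pc=2: bne  r4, r6, L7  cond=T  regs=(0,0,14,1,4,15,6,0)
  step pc=3: slt  r4, r6, r7  regs=(0,0,14,1,0,15,6,0)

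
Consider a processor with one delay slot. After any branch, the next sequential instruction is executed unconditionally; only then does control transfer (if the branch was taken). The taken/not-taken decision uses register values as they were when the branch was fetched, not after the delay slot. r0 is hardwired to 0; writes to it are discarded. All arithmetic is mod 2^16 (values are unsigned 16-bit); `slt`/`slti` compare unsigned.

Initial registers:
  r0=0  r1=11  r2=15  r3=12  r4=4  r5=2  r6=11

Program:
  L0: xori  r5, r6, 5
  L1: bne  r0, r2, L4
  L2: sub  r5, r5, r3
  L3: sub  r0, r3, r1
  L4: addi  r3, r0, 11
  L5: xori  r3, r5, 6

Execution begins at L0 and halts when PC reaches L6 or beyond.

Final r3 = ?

4

[0] xori  r5, r6, 5  →  {r0:0, r1:11, r2:15, r3:12, r4:4, r5:14, r6:11}
[1] bne  r0, r2, L4  →  {r0:0, r1:11, r2:15, r3:12, r4:4, r5:14, r6:11}  ⟨branch taken⟩
[2] sub  r5, r5, r3  →  {r0:0, r1:11, r2:15, r3:12, r4:4, r5:2, r6:11}
[4] addi  r3, r0, 11  →  {r0:0, r1:11, r2:15, r3:11, r4:4, r5:2, r6:11}
[5] xori  r3, r5, 6  →  {r0:0, r1:11, r2:15, r3:4, r4:4, r5:2, r6:11}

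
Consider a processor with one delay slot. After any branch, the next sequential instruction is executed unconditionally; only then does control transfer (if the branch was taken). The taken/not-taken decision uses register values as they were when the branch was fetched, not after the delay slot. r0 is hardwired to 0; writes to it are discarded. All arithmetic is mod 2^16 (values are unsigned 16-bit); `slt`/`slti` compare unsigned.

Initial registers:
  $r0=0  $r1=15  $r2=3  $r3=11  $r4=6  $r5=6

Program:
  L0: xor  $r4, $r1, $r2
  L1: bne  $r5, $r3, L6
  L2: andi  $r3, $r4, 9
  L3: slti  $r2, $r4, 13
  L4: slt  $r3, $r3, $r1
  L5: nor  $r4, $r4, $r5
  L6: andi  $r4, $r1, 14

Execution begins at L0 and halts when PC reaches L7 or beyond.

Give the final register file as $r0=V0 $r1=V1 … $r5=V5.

PC=0  xor  $r4, $r1, $r2     | $r0=0 $r1=15 $r2=3 $r3=11 $r4=12 $r5=6
PC=1  bne  $r5, $r3, L6      | $r0=0 $r1=15 $r2=3 $r3=11 $r4=12 $r5=6  [TAKEN]
PC=2  andi  $r3, $r4, 9      | $r0=0 $r1=15 $r2=3 $r3=8 $r4=12 $r5=6
PC=6  andi  $r4, $r1, 14     | $r0=0 $r1=15 $r2=3 $r3=8 $r4=14 $r5=6

$r0=0 $r1=15 $r2=3 $r3=8 $r4=14 $r5=6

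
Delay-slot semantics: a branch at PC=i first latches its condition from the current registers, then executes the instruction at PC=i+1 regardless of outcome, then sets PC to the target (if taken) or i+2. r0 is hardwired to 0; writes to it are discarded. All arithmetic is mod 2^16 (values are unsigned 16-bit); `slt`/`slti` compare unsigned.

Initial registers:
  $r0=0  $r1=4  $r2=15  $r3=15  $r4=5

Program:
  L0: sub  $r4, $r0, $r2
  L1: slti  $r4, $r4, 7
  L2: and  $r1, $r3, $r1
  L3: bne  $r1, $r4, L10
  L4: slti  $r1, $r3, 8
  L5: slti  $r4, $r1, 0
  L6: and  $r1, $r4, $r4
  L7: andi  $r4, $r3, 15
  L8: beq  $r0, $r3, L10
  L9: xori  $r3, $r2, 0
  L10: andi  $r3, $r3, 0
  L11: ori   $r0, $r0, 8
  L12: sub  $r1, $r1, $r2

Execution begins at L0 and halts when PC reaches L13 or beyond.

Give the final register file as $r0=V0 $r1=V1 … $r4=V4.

$r0=0 $r1=65521 $r2=15 $r3=0 $r4=0

PC=0  sub  $r4, $r0, $r2     | $r0=0 $r1=4 $r2=15 $r3=15 $r4=65521
PC=1  slti  $r4, $r4, 7      | $r0=0 $r1=4 $r2=15 $r3=15 $r4=0
PC=2  and  $r1, $r3, $r1     | $r0=0 $r1=4 $r2=15 $r3=15 $r4=0
PC=3  bne  $r1, $r4, L10     | $r0=0 $r1=4 $r2=15 $r3=15 $r4=0  [TAKEN]
PC=4  slti  $r1, $r3, 8      | $r0=0 $r1=0 $r2=15 $r3=15 $r4=0
PC=10 andi  $r3, $r3, 0      | $r0=0 $r1=0 $r2=15 $r3=0 $r4=0
PC=11 ori   $r0, $r0, 8      | $r0=0 $r1=0 $r2=15 $r3=0 $r4=0
PC=12 sub  $r1, $r1, $r2     | $r0=0 $r1=65521 $r2=15 $r3=0 $r4=0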